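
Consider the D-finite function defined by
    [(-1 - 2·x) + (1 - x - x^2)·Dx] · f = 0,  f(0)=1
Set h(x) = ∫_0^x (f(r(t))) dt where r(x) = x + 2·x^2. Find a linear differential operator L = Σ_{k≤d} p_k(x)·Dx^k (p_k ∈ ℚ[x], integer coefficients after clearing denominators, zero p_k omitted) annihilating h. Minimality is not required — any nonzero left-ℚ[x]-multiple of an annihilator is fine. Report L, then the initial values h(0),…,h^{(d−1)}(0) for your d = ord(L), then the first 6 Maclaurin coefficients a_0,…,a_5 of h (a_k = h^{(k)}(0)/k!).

L = (1 + 6·x + 12·x^2 + 16·x^3)·Dx + (-1 + x + 3·x^2 + 4·x^3 + 4·x^4)·Dx^2  (order 2).
h: a_k = 0, 1, 1/2, 4/3, 11/4, 31/5, …
ICs: h(0) = 0, h′(0) = 1.

f: a_k = 1, 1, 2, 3, 5, 8, …
f∘r: x↦r, Dx↦Dx/r' in L_f ⇒ L₀.
h=∫h₀ ⇒ L = L₀·Dx.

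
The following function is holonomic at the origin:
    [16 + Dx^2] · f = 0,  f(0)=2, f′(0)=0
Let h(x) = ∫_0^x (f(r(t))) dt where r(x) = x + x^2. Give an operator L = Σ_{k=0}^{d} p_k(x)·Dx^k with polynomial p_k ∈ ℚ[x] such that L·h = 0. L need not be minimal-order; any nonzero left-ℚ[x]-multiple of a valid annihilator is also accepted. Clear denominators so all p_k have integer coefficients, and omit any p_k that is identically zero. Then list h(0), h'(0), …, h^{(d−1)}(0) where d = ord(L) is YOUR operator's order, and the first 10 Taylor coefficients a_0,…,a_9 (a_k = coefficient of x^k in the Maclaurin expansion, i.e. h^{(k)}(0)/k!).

L = (16 + 96·x + 192·x^2 + 128·x^3)·Dx - 2·Dx^2 + (1 + 2·x)·Dx^3  (order 3).
h: a_k = 0, 2, 0, -16/3, -8, 16/15, 128/9, 5248/315, 32/15, -46016/2835, …
ICs: h(0) = 0, h′(0) = 2, h′′(0) = 0.

f: a_k = 2, 0, -16, 0, 64/3, 0, -512/45, 0, 1024/315, 0, …
L₀ from L_f via x↦r, Dx↦r'^{-1}Dx.
h=∫h₀ ⇒ L = L₀·Dx.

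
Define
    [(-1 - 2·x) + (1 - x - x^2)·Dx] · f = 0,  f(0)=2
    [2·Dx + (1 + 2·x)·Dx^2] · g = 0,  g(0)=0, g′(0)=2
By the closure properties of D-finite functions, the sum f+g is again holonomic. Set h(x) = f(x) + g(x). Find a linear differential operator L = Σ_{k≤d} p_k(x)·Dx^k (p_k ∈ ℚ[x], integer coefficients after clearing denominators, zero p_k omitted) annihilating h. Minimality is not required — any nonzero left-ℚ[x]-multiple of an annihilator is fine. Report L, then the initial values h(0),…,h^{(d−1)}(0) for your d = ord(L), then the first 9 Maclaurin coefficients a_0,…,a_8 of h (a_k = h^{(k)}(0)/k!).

f: a_k = 2, 2, 4, 6, 10, 16, 26, 42, 68, …
g: a_k = 0, 2, -2, 8/3, -4, 32/5, -32/3, 128/7, -32, …
f+g: L₀ = lclm(L_f,L_g), ord ≤ 1+2.
L = (34 + 92·x + 116·x^2 + 48·x^3 + 24·x^4)·Dx + (5 + 60·x + 170·x^2 + 180·x^3 + 100·x^4 + 40·x^5)·Dx^2 + (-3 - 11·x - 5·x^2 + 20·x^3 + 30·x^4 + 24·x^5 + 8·x^6)·Dx^3  (order 3).
h: a_k = 2, 4, 2, 26/3, 6, 112/5, 46/3, 422/7, 36, …
ICs: h(0) = 2, h′(0) = 4, h′′(0) = 4.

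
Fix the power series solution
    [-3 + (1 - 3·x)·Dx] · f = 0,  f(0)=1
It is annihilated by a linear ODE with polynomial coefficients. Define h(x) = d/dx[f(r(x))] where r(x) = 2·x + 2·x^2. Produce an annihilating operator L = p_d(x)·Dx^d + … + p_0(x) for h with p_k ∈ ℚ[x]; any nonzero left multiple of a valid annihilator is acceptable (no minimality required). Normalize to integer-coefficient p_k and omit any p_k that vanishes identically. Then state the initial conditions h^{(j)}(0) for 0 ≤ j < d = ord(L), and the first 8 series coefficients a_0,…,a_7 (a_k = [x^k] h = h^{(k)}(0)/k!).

f: a_k = 1, 3, 9, 27, 81, 243, 729, 2187, …
Substitute x→r, Dx→(1/r')Dx; clear ⇒ L₀.
Derive L from L₀ (diff closure).
L = (14 + 36·x + 36·x^2) + (-1 + 4·x + 18·x^2 + 12·x^3)·Dx  (order 1).
h: a_k = 6, 84, 864, 7920, 68040, 561168, 4499712, 35344512, …
ICs: h(0) = 6.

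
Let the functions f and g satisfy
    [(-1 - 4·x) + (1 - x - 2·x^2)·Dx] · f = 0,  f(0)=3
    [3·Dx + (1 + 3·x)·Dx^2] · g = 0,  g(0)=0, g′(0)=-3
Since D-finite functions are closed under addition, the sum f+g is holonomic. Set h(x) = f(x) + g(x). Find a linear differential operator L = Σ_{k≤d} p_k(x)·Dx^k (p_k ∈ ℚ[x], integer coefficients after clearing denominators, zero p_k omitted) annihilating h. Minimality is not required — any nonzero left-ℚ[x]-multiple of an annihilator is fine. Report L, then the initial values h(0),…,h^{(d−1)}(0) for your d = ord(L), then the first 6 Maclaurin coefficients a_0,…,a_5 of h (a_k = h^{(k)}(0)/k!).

L = (66 + 270·x + 576·x^2 + 336·x^3 + 288·x^4)·Dx + (4 + 96·x + 492·x^2 + 832·x^3 + 696·x^4 + 480·x^5)·Dx^2 + (-3 - 19·x - 25·x^2 + 39·x^3 + 116·x^4 + 164·x^5 + 96·x^6)·Dx^3  (order 3).
h: a_k = 3, 0, 27/2, 6, 213/4, 72/5, …
ICs: h(0) = 3, h′(0) = 0, h′′(0) = 27.

f: a_k = 3, 3, 9, 15, 33, 63, …
g: a_k = 0, -3, 9/2, -9, 81/4, -243/5, …
L₀ := lclm(L_f,L_g); ord L₀ ≤ 1+2.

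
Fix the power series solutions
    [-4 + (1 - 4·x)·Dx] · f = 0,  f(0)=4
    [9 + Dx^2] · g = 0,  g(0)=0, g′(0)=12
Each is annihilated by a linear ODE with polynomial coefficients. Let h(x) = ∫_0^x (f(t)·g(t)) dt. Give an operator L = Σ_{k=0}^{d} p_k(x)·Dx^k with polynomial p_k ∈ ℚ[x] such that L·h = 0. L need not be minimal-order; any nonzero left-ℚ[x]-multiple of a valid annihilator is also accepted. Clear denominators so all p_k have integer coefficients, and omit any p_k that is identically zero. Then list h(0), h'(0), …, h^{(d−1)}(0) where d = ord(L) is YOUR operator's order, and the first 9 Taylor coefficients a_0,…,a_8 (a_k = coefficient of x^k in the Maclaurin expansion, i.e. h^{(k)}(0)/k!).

f: a_k = 4, 16, 64, 256, 1024, 4096, 16384, 65536, 262144, …
g: a_k = 0, 12, 0, -18, 0, 81/10, 0, -243/140, 0, …
Sym-product of L_f,L_g gives L₀ (≤ ord 2).
Integrate: L := L₀·Dx.
L = (-9 + 36·x)·Dx + 8·Dx^2 + (-1 + 4·x)·Dx^3  (order 3).
h: a_k = 0, 0, 24, 64, 174, 2784/5, 9307/5, 223368/35, 6254061/280, …
ICs: h(0) = 0, h′(0) = 0, h′′(0) = 48.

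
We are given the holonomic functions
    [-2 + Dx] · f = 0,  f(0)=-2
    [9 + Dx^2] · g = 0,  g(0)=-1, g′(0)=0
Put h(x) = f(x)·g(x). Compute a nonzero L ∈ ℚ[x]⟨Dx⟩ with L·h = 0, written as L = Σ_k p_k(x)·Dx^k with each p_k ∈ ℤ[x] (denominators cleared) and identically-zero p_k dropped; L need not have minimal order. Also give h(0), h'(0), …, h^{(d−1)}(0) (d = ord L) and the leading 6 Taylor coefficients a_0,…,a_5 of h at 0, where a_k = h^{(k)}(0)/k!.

f: a_k = -2, -4, -4, -8/3, -4/3, -8/15, …
g: a_k = -1, 0, 9/2, 0, -27/8, 0, …
f·g: L₀ = L_f ⊗_s L_g, ord ≤ 1·2.
L = 13 - 4·Dx + Dx^2  (order 2).
h: a_k = 2, 4, -5, -46/3, -119/12, 61/30, …
ICs: h(0) = 2, h′(0) = 4.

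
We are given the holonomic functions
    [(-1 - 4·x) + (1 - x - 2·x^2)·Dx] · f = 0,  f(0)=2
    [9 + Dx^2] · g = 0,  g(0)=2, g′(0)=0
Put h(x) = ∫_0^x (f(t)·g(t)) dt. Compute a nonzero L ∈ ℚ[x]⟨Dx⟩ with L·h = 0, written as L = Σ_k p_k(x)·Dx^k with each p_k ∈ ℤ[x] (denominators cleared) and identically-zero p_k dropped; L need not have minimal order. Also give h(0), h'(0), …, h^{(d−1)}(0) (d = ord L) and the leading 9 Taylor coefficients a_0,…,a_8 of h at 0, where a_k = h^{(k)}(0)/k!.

f: a_k = 2, 2, 6, 10, 22, 42, 86, 170, 342, …
g: a_k = 2, 0, -9, 0, 27/4, 0, -81/40, 0, 729/2240, …
L₀ := L_f ⊗_s L_g (sym. prod.), ord ≤ 2.
Integrate: L := L₀·Dx.
L = (-5 + 9·x + 18·x^2)·Dx + (2 + 8·x)·Dx^2 + (-1 + x + 2·x^2)·Dx^3  (order 3).
h: a_k = 0, 4, 2, -2, 1/2, 7/10, 5/4, 209/140, 509/160, …
ICs: h(0) = 0, h′(0) = 4, h′′(0) = 4.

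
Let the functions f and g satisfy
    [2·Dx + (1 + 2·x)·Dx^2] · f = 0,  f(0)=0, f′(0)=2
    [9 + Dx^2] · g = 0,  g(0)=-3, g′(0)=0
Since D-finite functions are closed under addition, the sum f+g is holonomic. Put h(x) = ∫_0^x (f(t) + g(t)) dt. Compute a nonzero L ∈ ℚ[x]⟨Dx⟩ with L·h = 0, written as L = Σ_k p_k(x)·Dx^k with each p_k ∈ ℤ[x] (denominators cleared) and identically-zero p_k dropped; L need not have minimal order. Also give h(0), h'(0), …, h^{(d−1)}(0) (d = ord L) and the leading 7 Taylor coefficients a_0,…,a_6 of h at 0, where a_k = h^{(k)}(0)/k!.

L = (594 + 648·x + 648·x^2)·Dx^2 + (153 + 630·x + 972·x^2 + 648·x^3)·Dx^3 + (66 + 72·x + 72·x^2)·Dx^4 + (17 + 70·x + 108·x^2 + 72·x^3)·Dx^5  (order 5).
h: a_k = 0, -3, 1, 23/6, 2/3, -113/40, 16/15, …
ICs: h(0) = 0, h′(0) = -3, h′′(0) = 2, h′′′(0) = 23, h′′′′(0) = 16.

f: a_k = 0, 2, -2, 8/3, -4, 32/5, -32/3, …
g: a_k = -3, 0, 27/2, 0, -81/8, 0, 243/80, …
Sum ⇒ L₀ = lclm(L_f,L_g) in ℚ(x)⟨Dx⟩.
∫: right-multiply L₀ by Dx.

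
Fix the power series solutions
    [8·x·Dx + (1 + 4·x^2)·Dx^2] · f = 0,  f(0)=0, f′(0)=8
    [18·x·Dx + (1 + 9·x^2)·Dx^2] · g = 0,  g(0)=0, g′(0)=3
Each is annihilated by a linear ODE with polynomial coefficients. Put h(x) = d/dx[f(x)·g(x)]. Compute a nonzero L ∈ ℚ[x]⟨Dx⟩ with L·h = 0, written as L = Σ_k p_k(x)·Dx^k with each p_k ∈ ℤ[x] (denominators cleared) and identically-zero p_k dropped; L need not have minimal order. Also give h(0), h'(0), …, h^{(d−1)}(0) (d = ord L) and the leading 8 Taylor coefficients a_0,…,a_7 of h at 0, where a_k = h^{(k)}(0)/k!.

f: a_k = 0, 8, 0, -32/3, 0, 128/5, 0, -512/7, …
g: a_k = 0, 3, 0, -9, 0, 243/5, 0, -2187/7, …
Product ⇒ symmetric product L₀, ord ≤ 4.
h=h₀': d/dx-closure on L₀ ⇒ L.
L = (-864·x - 18720·x^3 - 82944·x^5 + 134784·x^7 + 1119744·x^9) + (-52 - 3036·x^2 - 33696·x^4 - 72576·x^6 + 471744·x^8 + 1679616·x^10)·Dx + (-104·x - 2072·x^3 - 11232·x^5 + 13968·x^7 + 269568·x^9 + 559872·x^11)·Dx^2 + (-1 - 26·x^2 - 205·x^4 + 7380·x^8 + 33696·x^10 + 46656·x^12)·Dx^3  (order 3).
h: a_k = 0, 48, 0, -416, 0, 16848/5, 0, -970944/35, …
ICs: h(0) = 0, h′(0) = 48, h′′(0) = 0.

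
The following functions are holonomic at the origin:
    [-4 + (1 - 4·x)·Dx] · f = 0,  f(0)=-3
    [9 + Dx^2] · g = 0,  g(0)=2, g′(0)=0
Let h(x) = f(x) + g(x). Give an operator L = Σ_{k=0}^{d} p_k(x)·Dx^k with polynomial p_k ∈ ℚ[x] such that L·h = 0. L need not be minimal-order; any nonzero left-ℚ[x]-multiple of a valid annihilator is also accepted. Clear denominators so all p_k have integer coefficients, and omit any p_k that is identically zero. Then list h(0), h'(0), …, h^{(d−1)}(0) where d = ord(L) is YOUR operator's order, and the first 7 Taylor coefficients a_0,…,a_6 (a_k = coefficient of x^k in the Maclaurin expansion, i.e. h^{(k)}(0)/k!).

f: a_k = -3, -12, -48, -192, -768, -3072, -12288, …
g: a_k = 2, 0, -9, 0, 27/4, 0, -81/40, …
Sum ⇒ L₀ = lclm(L_f,L_g) in ℚ(x)⟨Dx⟩.
L = (3780 - 2592·x + 5184·x^2) + (-369 + 2124·x - 3888·x^2 + 5184·x^3)·Dx + (420 - 288·x + 576·x^2)·Dx^2 + (-41 + 236·x - 432·x^2 + 576·x^3)·Dx^3  (order 3).
h: a_k = -1, -12, -57, -192, -3045/4, -3072, -491601/40, …
ICs: h(0) = -1, h′(0) = -12, h′′(0) = -114.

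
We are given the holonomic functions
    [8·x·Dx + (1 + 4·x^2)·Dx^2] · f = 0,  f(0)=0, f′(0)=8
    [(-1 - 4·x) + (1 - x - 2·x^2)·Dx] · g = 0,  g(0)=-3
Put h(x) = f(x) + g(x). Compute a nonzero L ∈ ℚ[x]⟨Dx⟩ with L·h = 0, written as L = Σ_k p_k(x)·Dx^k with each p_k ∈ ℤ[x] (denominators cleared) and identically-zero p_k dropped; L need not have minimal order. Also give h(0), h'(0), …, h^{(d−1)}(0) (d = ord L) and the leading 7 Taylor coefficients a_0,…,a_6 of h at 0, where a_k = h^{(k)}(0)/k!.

f: a_k = 0, 8, 0, -32/3, 0, 128/5, 0, …
g: a_k = -3, -3, -9, -15, -33, -63, -129, …
L₀ := lclm(L_f,L_g); ord L₀ ≤ 2+1.
L = (24 - 96·x - 864·x^2 - 1536·x^3 - 3264·x^4 - 768·x^6)·Dx + (-19 - 80·x - 100·x^2 - 544·x^3 - 1424·x^4 - 2368·x^5 - 192·x^6 - 768·x^7)·Dx^2 + (3 + 7·x + 32·x^2 - 28·x^3 + 24·x^4 - 240·x^5 - 256·x^6 - 64·x^7 - 128·x^8)·Dx^3  (order 3).
h: a_k = -3, 5, -9, -77/3, -33, -187/5, -129, …
ICs: h(0) = -3, h′(0) = 5, h′′(0) = -18.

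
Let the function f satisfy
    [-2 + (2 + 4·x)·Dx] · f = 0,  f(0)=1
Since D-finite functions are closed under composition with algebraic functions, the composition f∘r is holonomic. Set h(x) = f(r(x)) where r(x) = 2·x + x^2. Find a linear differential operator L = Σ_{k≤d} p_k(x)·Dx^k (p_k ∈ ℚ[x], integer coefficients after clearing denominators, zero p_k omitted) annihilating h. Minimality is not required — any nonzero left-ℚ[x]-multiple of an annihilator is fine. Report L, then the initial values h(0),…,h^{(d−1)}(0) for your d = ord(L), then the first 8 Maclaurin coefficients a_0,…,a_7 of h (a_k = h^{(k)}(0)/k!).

L = (-2 - 2·x) + (1 + 4·x + 2·x^2)·Dx  (order 1).
h: a_k = 1, 2, -1, 2, -9/2, 11, -57/2, 77, …
ICs: h(0) = 1.

f: a_k = 1, 1, -1/2, 1/2, -5/8, 7/8, -21/16, 33/16, …
Change of var in L_f (x↦r) gives L₀.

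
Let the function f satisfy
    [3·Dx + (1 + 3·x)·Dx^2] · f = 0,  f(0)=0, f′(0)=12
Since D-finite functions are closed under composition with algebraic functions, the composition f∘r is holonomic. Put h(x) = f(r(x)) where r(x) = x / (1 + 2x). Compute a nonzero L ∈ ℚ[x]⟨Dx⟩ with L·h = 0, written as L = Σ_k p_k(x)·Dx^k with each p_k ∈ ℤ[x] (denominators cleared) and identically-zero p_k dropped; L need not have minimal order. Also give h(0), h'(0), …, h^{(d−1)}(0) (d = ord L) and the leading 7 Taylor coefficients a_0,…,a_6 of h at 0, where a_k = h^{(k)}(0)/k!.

L = (7 + 20·x)·Dx + (1 + 7·x + 10·x^2)·Dx^2  (order 2).
h: a_k = 0, 12, -42, 156, -609, 12372/5, -10374, …
ICs: h(0) = 0, h′(0) = 12.

f: a_k = 0, 12, -18, 36, -81, 972/5, -486, …
h₀=f(r): pull back L_f along r ⇒ L₀.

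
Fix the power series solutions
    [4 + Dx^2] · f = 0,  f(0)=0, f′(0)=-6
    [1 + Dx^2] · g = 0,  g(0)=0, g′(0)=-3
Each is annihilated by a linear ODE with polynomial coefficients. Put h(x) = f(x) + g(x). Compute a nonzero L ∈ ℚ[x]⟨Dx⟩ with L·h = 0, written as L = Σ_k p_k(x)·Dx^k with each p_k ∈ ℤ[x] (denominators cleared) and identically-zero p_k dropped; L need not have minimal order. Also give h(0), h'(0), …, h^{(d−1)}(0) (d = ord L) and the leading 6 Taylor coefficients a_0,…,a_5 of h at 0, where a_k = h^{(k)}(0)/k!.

L = 4 + 5·Dx^2 + Dx^4  (order 4).
h: a_k = 0, -9, 0, 9/2, 0, -33/40, …
ICs: h(0) = 0, h′(0) = -9, h′′(0) = 0, h′′′(0) = 27.

f: a_k = 0, -6, 0, 4, 0, -4/5, …
g: a_k = 0, -3, 0, 1/2, 0, -1/40, …
h₀=f+g: left-lcm gives L₀, ord ≤ 4.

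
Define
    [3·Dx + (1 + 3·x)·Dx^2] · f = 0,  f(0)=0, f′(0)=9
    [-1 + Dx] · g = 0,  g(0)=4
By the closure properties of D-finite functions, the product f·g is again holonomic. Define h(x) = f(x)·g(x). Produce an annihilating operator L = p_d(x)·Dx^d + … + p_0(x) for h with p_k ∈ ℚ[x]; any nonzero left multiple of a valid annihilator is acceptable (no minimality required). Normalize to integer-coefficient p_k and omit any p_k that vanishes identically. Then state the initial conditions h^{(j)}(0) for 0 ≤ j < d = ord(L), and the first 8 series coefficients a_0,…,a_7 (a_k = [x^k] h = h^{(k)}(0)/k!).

L = (-2 + 3·x) + (1 - 6·x)·Dx + (1 + 3·x)·Dx^2  (order 2).
h: a_k = 0, 36, -18, 72, -156, 3867/10, -3921/4, 89122/35, …
ICs: h(0) = 0, h′(0) = 36.

f: a_k = 0, 9, -27/2, 27, -243/4, 729/5, -729/2, 6561/7, …
g: a_k = 4, 4, 2, 2/3, 1/6, 1/30, 1/180, 1/1260, …
L₀ := L_f ⊗_s L_g (sym. prod.), ord ≤ 2.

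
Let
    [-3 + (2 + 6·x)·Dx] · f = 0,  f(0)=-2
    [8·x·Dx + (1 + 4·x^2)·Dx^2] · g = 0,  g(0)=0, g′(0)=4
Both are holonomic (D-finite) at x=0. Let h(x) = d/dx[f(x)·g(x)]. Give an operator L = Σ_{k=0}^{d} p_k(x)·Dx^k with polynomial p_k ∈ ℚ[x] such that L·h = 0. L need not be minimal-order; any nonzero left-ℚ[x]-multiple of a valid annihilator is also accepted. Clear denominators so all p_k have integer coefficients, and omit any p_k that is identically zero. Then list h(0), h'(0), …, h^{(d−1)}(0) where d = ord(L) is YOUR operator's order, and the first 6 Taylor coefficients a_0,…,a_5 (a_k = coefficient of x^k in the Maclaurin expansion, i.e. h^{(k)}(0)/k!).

f: a_k = -2, -3, 9/4, -27/8, 405/64, -1701/128, …
g: a_k = 0, 4, 0, -16/3, 0, 64/5, …
Sym-product of L_f,L_g gives L₀ (≤ ord 2).
Differentiate: ansatz ord ≤ ord L₀ ⇒ L.
L = (15 + 1440·x + 1656·x^2 - 3456·x^3 - 1296·x^4) + (172 + 1188·x + 3552·x^2 + 1152·x^3 - 12096·x^4 - 5184·x^5)·Dx + (36 + 152·x + 36·x^2 - 256·x^3 - 864·x^4 - 3456·x^5 - 1728·x^6)·Dx^2  (order 2).
h: a_k = -8, -24, 59, 10, -983/16, -35307/80, …
ICs: h(0) = -8, h′(0) = -24.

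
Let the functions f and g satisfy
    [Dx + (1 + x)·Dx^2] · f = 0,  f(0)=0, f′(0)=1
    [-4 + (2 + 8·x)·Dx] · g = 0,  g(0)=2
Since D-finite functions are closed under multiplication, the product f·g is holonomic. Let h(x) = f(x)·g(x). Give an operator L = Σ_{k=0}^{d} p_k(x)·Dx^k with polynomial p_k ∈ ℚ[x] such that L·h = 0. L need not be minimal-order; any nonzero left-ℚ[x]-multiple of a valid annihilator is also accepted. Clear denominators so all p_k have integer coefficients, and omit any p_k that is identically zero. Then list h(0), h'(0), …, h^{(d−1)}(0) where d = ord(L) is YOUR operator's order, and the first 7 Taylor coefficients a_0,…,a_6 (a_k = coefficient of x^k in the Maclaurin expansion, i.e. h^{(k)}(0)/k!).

L = (10 + 4·x) + (-3 - 12·x)·Dx + (1 + 9·x + 24·x^2 + 16·x^3)·Dx^2  (order 2).
h: a_k = 0, 2, 3, -16/3, 65/6, -389/15, 1052/15, …
ICs: h(0) = 0, h′(0) = 2.

f: a_k = 0, 1, -1/2, 1/3, -1/4, 1/5, -1/6, …
g: a_k = 2, 4, -4, 8, -20, 56, -168, …
f·g: L₀ = L_f ⊗_s L_g, ord ≤ 2·1.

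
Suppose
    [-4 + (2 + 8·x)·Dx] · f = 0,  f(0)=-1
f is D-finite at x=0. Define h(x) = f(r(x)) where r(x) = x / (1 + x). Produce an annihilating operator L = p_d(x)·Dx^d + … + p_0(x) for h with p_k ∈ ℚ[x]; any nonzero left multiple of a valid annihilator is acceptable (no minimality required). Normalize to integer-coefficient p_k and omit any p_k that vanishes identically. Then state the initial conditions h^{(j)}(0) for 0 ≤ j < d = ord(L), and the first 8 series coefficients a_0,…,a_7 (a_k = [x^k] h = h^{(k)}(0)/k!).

L = -2 + (1 + 6·x + 5·x^2)·Dx  (order 1).
h: a_k = -1, -2, 4, -10, 30, -102, 376, -1462, …
ICs: h(0) = -1.

f: a_k = -1, -2, 2, -4, 10, -28, 84, -264, …
Substitute x→r, Dx→(1/r')Dx; clear ⇒ L₀.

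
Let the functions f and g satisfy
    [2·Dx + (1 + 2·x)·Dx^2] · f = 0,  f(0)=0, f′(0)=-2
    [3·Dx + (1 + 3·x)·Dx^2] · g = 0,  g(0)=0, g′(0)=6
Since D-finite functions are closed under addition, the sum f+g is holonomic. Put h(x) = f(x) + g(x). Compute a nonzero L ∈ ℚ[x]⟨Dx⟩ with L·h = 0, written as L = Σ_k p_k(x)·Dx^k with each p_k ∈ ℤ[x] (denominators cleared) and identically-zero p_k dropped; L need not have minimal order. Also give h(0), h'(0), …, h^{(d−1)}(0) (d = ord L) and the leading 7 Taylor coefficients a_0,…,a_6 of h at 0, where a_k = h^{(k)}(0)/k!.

L = 12·Dx + (10 + 24·x)·Dx^2 + (1 + 5·x + 6·x^2)·Dx^3  (order 3).
h: a_k = 0, 4, -7, 46/3, -73/2, 454/5, -697/3, …
ICs: h(0) = 0, h′(0) = 4, h′′(0) = -14.

f: a_k = 0, -2, 2, -8/3, 4, -32/5, 32/3, …
g: a_k = 0, 6, -9, 18, -81/2, 486/5, -243, …
f+g: L₀ = lclm(L_f,L_g), ord ≤ 2+2.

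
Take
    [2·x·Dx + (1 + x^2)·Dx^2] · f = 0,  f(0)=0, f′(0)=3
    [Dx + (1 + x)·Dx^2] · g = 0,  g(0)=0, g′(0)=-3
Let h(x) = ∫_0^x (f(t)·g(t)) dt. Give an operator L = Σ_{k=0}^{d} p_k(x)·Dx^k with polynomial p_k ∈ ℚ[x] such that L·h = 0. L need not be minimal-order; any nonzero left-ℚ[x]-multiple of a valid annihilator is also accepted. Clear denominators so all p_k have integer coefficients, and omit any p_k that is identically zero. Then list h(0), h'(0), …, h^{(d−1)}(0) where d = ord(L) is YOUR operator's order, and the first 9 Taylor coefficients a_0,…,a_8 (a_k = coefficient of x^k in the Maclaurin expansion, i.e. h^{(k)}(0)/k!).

L = (24 + 44·x + 80·x^2 + 156·x^3 + 120·x^4 + 52·x^5 + 4·x^7)·Dx^2 + (18 + 124·x + 308·x^2 + 484·x^3 + 544·x^4 + 372·x^5 + 140·x^6 + 12·x^7 + 14·x^8)·Dx^3 + (12 + 64·x + 192·x^2 + 312·x^3 + 360·x^4 + 312·x^5 + 192·x^6 + 72·x^7 + 12·x^8 + 8·x^9)·Dx^4 + (5 + 18·x + 37·x^2 + 56·x^3 + 66·x^4 + 60·x^5 + 42·x^6 + 24·x^7 + 9·x^8 + 2·x^9 + x^10)·Dx^5  (order 5).
h: a_k = 0, 0, 0, -3, 9/8, 0, 1/8, -13/35, 33/160, …
ICs: h(0) = 0, h′(0) = 0, h′′(0) = 0, h′′′(0) = -18, h′′′′(0) = 27.

f: a_k = 0, 3, 0, -1, 0, 3/5, 0, -3/7, 0, …
g: a_k = 0, -3, 3/2, -1, 3/4, -3/5, 1/2, -3/7, 3/8, …
h₀=f·g: eliminate ⇒ L₀, order ≤ 2·2.
∫: right-multiply L₀ by Dx.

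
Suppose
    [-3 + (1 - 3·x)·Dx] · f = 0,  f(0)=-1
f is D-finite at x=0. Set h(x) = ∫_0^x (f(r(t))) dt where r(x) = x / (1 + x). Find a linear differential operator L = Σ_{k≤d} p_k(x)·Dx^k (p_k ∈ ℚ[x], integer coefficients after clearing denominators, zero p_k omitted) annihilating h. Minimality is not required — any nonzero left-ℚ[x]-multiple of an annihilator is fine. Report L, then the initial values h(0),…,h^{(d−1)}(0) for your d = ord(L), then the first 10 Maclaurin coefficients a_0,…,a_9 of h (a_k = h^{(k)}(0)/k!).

f: a_k = -1, -3, -9, -27, -81, -243, -729, -2187, -6561, -19683, …
Change of var in L_f (x↦r) gives L₀.
∫: right-multiply L₀ by Dx.
L = 3·Dx + (-1 + x + 2·x^2)·Dx^2  (order 2).
h: a_k = 0, -1, -3/2, -2, -3, -24/5, -8, -96/7, -24, -128/3, …
ICs: h(0) = 0, h′(0) = -1.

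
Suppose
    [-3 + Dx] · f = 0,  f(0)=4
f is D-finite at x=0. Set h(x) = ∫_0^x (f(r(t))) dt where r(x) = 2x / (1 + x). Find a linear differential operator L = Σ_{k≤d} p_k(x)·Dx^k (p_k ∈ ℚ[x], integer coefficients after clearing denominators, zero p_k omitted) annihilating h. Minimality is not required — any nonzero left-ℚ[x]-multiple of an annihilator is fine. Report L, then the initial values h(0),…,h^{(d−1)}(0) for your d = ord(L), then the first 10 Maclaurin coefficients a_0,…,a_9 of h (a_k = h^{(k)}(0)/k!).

L = -6·Dx + (1 + 2·x + x^2)·Dx^2  (order 2).
h: a_k = 0, 4, 12, 16, 6, -24/5, -4/5, 96/35, -57/35, -16/105, …
ICs: h(0) = 0, h′(0) = 4.

f: a_k = 4, 12, 18, 18, 27/2, 81/10, 81/20, 243/140, 729/1120, 243/1120, …
L₀ from L_f via x↦r, Dx↦r'^{-1}Dx.
∫: right-multiply L₀ by Dx.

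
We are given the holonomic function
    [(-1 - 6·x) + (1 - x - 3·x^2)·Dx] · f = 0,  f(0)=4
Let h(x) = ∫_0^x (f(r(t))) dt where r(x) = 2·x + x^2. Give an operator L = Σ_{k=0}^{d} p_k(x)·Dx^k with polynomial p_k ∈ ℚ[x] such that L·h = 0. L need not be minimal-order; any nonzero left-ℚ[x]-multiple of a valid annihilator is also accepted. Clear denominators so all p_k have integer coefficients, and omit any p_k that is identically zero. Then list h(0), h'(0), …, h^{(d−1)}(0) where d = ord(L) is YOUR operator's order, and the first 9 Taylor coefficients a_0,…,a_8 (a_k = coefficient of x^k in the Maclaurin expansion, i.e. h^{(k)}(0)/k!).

L = (2 + 26·x + 36·x^2 + 12·x^3)·Dx + (-1 + 2·x + 13·x^2 + 12·x^3 + 3·x^4)·Dx^2  (order 2).
h: a_k = 0, 4, 4, 68/3, 72, 1568/5, 3860/3, 39484/7, 24876, …
ICs: h(0) = 0, h′(0) = 4.

f: a_k = 4, 4, 16, 28, 76, 160, 388, 868, 2032, …
h₀=f(r): pull back L_f along r ⇒ L₀.
h=∫₀ˣh₀: take L = L₀·Dx.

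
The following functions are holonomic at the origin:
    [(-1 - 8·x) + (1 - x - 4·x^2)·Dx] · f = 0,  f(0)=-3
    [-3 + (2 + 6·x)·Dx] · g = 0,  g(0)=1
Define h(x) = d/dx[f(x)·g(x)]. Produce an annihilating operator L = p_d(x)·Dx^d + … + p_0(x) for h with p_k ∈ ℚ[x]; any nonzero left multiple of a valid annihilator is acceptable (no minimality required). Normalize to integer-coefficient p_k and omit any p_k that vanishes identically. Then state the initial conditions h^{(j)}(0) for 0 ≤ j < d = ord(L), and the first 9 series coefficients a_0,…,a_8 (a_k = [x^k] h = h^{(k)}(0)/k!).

f: a_k = -3, -3, -15, -27, -87, -195, -543, -1323, -3495, …
g: a_k = 1, 3/2, -9/8, 27/16, -405/128, 1701/256, -15309/1024, 72171/2048, -2814669/32768, …
h₀=f·g: eliminate ⇒ L₀, order ≤ 1·1.
h₀' ⇒ L via d/dx closure of L₀.
L = (43 + 474·x + 1491·x^2 + 2280·x^3 + 2160·x^4) + (-10 - 58·x - 78·x^2 + 242·x^3 + 960·x^4 + 864·x^5)·Dx  (order 1).
h: a_k = -15/2, -129/4, -2457/16, -13593/32, -423525/256, -2183607/512, -30679677/2048, -154848201/4096, -8216246205/65536, …
ICs: h(0) = -15/2.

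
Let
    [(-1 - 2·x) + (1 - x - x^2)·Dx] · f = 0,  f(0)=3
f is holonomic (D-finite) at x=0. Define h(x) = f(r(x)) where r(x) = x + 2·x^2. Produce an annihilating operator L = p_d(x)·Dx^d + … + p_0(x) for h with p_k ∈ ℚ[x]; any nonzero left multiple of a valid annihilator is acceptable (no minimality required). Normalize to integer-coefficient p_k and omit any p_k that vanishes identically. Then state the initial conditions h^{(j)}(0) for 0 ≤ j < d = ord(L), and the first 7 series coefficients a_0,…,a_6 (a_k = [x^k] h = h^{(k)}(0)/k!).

f: a_k = 3, 3, 6, 9, 15, 24, 39, …
Substitute x→r, Dx→(1/r')Dx; clear ⇒ L₀.
L = (1 + 6·x + 12·x^2 + 16·x^3) + (-1 + x + 3·x^2 + 4·x^3 + 4·x^4)·Dx  (order 1).
h: a_k = 3, 3, 12, 33, 93, 252, 711, …
ICs: h(0) = 3.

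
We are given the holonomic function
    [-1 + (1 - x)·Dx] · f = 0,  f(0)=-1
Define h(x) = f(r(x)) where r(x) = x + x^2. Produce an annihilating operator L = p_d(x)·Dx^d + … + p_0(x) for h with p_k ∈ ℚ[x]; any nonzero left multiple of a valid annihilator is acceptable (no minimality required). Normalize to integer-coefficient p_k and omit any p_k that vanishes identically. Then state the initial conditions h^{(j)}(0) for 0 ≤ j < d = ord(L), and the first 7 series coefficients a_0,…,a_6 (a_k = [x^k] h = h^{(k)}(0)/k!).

L = (1 + 2·x) + (-1 + x + x^2)·Dx  (order 1).
h: a_k = -1, -1, -2, -3, -5, -8, -13, …
ICs: h(0) = -1.

f: a_k = -1, -1, -1, -1, -1, -1, -1, …
Change of var in L_f (x↦r) gives L₀.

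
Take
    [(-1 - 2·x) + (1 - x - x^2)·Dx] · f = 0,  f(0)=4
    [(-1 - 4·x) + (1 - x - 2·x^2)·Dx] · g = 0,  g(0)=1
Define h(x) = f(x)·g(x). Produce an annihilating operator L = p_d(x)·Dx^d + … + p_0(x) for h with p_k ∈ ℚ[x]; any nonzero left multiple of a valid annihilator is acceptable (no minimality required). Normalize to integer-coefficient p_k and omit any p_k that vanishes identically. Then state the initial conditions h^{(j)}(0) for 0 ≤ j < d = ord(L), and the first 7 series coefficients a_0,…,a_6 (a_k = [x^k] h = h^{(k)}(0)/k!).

f: a_k = 4, 4, 8, 12, 20, 32, 52, …
g: a_k = 1, 1, 3, 5, 11, 21, 43, …
Sym-product of L_f,L_g gives L₀ (≤ ord 1).
L = (-2 - 4·x + 9·x^2 + 8·x^3) + (1 - 2·x - 2·x^2 + 3·x^3 + 2·x^4)·Dx  (order 1).
h: a_k = 4, 8, 24, 52, 120, 256, 548, …
ICs: h(0) = 4.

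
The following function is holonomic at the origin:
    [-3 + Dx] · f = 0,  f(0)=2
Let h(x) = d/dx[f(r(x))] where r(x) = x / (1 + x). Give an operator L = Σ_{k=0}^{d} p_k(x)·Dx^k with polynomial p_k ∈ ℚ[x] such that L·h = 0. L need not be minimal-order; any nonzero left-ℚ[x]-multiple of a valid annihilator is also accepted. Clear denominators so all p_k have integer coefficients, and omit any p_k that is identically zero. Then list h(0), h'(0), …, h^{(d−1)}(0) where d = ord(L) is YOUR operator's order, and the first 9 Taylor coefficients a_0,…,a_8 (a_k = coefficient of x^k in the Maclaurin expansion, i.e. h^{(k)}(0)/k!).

L = (1 - 2·x) + (-1 - 2·x - x^2)·Dx  (order 1).
h: a_k = 6, 6, -9, 3, 21/4, -207/20, 411/40, -1623/280, -1917/2240, …
ICs: h(0) = 6.

f: a_k = 2, 6, 9, 9, 27/4, 81/20, 81/40, 243/280, 729/2240, …
Change of var in L_f (x↦r) gives L₀.
h=h₀': d/dx-closure on L₀ ⇒ L.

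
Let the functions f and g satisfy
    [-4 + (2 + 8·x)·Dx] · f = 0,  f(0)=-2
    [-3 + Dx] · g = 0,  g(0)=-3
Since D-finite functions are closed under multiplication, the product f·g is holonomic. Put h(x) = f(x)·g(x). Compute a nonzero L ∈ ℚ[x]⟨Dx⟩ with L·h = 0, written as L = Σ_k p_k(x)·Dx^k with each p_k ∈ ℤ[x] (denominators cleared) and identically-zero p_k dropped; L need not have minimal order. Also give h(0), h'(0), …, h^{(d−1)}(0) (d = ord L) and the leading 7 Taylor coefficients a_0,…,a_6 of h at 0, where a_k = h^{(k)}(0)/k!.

L = (-5 - 12·x) + (1 + 4·x)·Dx  (order 1).
h: a_k = 6, 30, 51, 69, 129/4, 1893/20, -1377/8, …
ICs: h(0) = 6.

f: a_k = -2, -4, 4, -8, 20, -56, 168, …
g: a_k = -3, -9, -27/2, -27/2, -81/8, -243/40, -243/80, …
Product ⇒ symmetric product L₀, ord ≤ 1.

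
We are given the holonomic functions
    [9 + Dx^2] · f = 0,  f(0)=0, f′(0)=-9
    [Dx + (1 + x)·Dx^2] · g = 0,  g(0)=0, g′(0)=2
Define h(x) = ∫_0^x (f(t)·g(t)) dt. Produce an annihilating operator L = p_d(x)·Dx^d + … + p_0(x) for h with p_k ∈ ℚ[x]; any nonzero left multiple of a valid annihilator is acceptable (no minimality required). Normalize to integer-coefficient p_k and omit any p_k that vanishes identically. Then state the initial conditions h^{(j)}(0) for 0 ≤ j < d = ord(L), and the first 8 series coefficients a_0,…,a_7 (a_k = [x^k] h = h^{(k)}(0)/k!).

f: a_k = 0, -9, 0, 27/2, 0, -243/40, 0, 729/560, …
g: a_k = 0, 2, -1, 2/3, -1/2, 2/5, -1/3, 2/7, …
Sym-product of L_f,L_g gives L₀ (≤ ord 4).
Integrate: L := L₀·Dx.
L = (2493 + 10854·x + 17091·x^2 + 11664·x^3 + 2916·x^4)·Dx + (612 + 1908·x + 1944·x^2 + 648·x^3)·Dx^2 + (592 + 2484·x + 3834·x^2 + 2592·x^3 + 648·x^4)·Dx^3 + (68 + 212·x + 216·x^2 + 72·x^3)·Dx^4 + (35 + 142·x + 215·x^2 + 144·x^3 + 36·x^4)·Dx^5  (order 5).
h: a_k = 0, 0, 0, -6, 9/4, 21/5, -3/2, -27/28, …
ICs: h(0) = 0, h′(0) = 0, h′′(0) = 0, h′′′(0) = -36, h′′′′(0) = 54.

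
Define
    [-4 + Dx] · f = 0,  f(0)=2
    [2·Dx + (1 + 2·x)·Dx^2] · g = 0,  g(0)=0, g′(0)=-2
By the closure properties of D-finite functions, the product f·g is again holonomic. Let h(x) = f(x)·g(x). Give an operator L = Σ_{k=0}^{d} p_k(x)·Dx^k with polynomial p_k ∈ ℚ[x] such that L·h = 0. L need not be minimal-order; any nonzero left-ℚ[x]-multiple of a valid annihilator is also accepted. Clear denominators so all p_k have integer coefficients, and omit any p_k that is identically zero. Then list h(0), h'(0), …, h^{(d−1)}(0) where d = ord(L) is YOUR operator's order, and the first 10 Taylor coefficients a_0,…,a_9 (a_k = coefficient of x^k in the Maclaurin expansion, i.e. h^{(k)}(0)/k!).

L = (8 + 32·x) + (-6 - 16·x)·Dx + (1 + 2·x)·Dx^2  (order 2).
h: a_k = 0, -4, -12, -64/3, -24, -352/15, -128/9, -4352/315, 64/45, -2816/189, …
ICs: h(0) = 0, h′(0) = -4.

f: a_k = 2, 8, 16, 64/3, 64/3, 256/15, 512/45, 2048/315, 1024/315, 4096/2835, …
g: a_k = 0, -2, 2, -8/3, 4, -32/5, 32/3, -128/7, 32, -512/9, …
h₀=f·g: eliminate ⇒ L₀, order ≤ 1·2.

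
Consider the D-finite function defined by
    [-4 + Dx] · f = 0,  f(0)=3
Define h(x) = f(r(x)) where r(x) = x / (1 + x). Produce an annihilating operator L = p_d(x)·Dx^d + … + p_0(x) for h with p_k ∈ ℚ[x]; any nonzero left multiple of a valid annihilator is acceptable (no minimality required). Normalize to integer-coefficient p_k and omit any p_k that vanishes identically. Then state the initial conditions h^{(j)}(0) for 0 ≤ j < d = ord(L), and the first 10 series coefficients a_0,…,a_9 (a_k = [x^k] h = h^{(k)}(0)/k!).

f: a_k = 3, 12, 24, 32, 32, 128/5, 256/15, 1024/105, 512/105, 2048/945, …
Substitute x→r, Dx→(1/r')Dx; clear ⇒ L₀.
L = -4 + (1 + 2·x + x^2)·Dx  (order 1).
h: a_k = 3, 12, 12, -4, -4, 28/5, -44/15, -68/105, 316/105, -3316/945, …
ICs: h(0) = 3.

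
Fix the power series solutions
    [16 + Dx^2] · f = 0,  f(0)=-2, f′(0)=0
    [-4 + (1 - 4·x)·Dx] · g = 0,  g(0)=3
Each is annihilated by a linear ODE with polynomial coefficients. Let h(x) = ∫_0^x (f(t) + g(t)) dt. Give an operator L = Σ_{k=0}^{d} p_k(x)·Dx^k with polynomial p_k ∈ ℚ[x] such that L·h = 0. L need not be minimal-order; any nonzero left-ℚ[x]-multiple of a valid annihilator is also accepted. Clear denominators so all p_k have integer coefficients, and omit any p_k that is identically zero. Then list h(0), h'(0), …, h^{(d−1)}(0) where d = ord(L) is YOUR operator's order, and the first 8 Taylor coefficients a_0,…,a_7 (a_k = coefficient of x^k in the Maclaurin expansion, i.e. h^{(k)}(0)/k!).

L = (-448 + 512·x - 1024·x^2)·Dx + (48 - 320·x + 768·x^2 - 1024·x^3)·Dx^2 + (-28 + 32·x - 64·x^2)·Dx^3 + (3 - 20·x + 48·x^2 - 64·x^3)·Dx^4  (order 4).
h: a_k = 0, 1, 6, 64/3, 48, 448/3, 512, 553472/315, …
ICs: h(0) = 0, h′(0) = 1, h′′(0) = 12, h′′′(0) = 128.

f: a_k = -2, 0, 16, 0, -64/3, 0, 512/45, 0, …
g: a_k = 3, 12, 48, 192, 768, 3072, 12288, 49152, …
Weyl lclm of L_f,L_g ⇒ L₀ (ord ≤ 3).
∫: right-multiply L₀ by Dx.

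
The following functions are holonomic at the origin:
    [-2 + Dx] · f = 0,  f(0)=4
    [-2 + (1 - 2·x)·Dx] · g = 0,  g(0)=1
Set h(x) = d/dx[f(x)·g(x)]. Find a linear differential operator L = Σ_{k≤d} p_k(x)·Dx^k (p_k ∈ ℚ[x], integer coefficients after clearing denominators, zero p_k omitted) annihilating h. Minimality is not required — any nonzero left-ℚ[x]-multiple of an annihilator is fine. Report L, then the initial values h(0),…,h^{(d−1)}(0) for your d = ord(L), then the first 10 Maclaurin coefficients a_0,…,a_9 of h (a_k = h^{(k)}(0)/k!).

f: a_k = 4, 8, 8, 16/3, 8/3, 16/15, 16/45, 32/315, 8/315, 16/2835, …
g: a_k = 1, 2, 4, 8, 16, 32, 64, 128, 256, 512, …
h₀=f·g: eliminate ⇒ L₀, order ≤ 1·1.
Derive L from L₀ (diff closure).
L = (5 - 8·x + 4·x^2) + (-1 + 3·x - 2·x^2)·Dx  (order 1).
h: a_k = 16, 80, 256, 2080/3, 5216/3, 62624/15, 87680/9, 7014464/315, 3156512/63, 315651232/2835, …
ICs: h(0) = 16.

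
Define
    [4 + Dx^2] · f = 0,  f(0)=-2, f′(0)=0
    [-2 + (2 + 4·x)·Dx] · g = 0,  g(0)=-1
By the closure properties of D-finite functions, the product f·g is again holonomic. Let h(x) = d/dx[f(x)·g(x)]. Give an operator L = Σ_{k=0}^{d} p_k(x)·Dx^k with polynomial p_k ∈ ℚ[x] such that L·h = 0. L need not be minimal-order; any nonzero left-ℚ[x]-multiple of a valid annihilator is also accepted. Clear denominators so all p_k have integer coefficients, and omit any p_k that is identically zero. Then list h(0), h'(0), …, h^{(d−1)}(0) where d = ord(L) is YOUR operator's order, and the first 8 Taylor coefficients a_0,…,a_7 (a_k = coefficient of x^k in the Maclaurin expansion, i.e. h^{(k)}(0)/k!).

L = (53 + 288·x + 544·x^2 + 512·x^3 + 256·x^4) + (-2 - 36·x - 96·x^2 - 64·x^3)·Dx + (7 + 44·x + 108·x^2 + 128·x^3 + 64·x^4)·Dx^2  (order 2).
h: a_k = 2, -10, -9, 25/3, 65/12, -349/60, 2807/360, -44047/2520, …
ICs: h(0) = 2, h′(0) = -10.

f: a_k = -2, 0, 4, 0, -4/3, 0, 8/45, 0, …
g: a_k = -1, -1, 1/2, -1/2, 5/8, -7/8, 21/16, -33/16, …
L₀ := L_f ⊗_s L_g (sym. prod.), ord ≤ 2.
h=h₀': d/dx-closure on L₀ ⇒ L.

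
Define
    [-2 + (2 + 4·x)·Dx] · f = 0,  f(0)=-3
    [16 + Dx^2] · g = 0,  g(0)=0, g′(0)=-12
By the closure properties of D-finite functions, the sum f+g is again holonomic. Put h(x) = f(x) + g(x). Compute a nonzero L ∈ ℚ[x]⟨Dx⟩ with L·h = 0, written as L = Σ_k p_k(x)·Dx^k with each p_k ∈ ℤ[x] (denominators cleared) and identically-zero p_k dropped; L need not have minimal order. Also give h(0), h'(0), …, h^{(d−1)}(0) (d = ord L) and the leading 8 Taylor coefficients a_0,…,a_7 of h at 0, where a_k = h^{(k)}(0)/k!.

f: a_k = -3, -3, 3/2, -3/2, 15/8, -21/8, 63/16, -99/16, …
g: a_k = 0, -12, 0, 32, 0, -128/5, 0, 1024/105, …
Sum ⇒ L₀ = lclm(L_f,L_g) in ℚ(x)⟨Dx⟩.
L = (-304 - 1024·x - 1024·x^2) + (240 + 1504·x + 3072·x^2 + 2048·x^3)·Dx + (-19 - 64·x - 64·x^2)·Dx^2 + (15 + 94·x + 192·x^2 + 128·x^3)·Dx^3  (order 3).
h: a_k = -3, -15, 3/2, 61/2, 15/8, -1129/40, 63/16, 5989/1680, …
ICs: h(0) = -3, h′(0) = -15, h′′(0) = 3.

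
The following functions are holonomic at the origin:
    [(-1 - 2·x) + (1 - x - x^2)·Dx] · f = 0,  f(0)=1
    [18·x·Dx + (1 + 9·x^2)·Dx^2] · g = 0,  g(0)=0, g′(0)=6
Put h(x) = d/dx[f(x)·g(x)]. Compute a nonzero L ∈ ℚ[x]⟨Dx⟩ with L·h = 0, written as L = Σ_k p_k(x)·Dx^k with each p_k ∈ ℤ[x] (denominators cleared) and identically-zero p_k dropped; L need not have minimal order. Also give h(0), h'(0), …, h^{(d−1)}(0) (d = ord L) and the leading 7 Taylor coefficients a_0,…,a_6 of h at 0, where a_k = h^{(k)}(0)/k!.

L = (-30 + 1134·x^2 + 1944·x^3 + 2916·x^4) + (12 + 42·x - 108·x^2 + 198·x^3 + 1944·x^4 + 1944·x^5)·Dx + (-1 - 8·x - 26·x^2 - 36·x^3 - 126·x^4 + 324·x^5 + 243·x^6)·Dx^2  (order 2).
h: a_k = 6, 12, -18, 0, 456, 2736/5, -15486/5, …
ICs: h(0) = 6, h′(0) = 12.

f: a_k = 1, 1, 2, 3, 5, 8, 13, …
g: a_k = 0, 6, 0, -18, 0, 486/5, 0, …
L₀ := L_f ⊗_s L_g (sym. prod.), ord ≤ 2.
Differentiate: ansatz ord ≤ ord L₀ ⇒ L.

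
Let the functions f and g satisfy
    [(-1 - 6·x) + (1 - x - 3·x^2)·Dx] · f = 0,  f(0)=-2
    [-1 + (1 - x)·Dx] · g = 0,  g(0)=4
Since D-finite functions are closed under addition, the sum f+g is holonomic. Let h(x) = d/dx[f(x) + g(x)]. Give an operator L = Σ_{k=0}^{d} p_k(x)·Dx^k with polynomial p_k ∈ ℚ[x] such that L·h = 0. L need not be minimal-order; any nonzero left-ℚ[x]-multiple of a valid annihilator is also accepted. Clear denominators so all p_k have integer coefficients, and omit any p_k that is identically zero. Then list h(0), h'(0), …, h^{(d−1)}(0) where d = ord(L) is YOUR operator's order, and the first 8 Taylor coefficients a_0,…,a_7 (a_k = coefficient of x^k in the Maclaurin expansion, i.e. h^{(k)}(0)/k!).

L = (-6 - 72·x - 216·x^3 + 54·x^4) + (6 + 30·x - 18·x^2 + 72·x^3 - 207·x^4 + 54·x^5)·Dx + (-1 + 2·x - 7·x^2 + 18·x^3 + 12·x^4 - 33·x^5 + 9·x^6)·Dx^2  (order 2).
h: a_k = 2, -8, -30, -136, -380, -1140, -3010, -8096, …
ICs: h(0) = 2, h′(0) = -8.

f: a_k = -2, -2, -8, -14, -38, -80, -194, -434, …
g: a_k = 4, 4, 4, 4, 4, 4, 4, 4, …
f+g: L₀ = lclm(L_f,L_g), ord ≤ 1+1.
Derive L from L₀ (diff closure).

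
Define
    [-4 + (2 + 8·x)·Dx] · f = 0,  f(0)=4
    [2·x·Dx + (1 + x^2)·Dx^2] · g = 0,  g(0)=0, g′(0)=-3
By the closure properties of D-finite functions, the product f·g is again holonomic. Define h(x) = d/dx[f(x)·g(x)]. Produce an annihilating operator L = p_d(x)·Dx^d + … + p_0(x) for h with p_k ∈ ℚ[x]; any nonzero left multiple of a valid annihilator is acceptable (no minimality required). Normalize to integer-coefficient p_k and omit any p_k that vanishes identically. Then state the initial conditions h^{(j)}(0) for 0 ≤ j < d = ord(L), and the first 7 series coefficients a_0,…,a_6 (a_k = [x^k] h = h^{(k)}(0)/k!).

L = (-10 + 40·x + 98·x^2 - 24·x^3 - 12·x^4) + (13 + 66·x + 117·x^2 + 226·x^3 - 84·x^4 - 48·x^5)·Dx + (3 + 23·x + 42·x^2 - x^3 + 23·x^4 - 24·x^5 - 16·x^6)·Dx^2  (order 2).
h: a_k = -12, -48, 84, -160, 548, -9744/5, 34108/5, …
ICs: h(0) = -12, h′(0) = -48.

f: a_k = 4, 8, -8, 16, -40, 112, -336, …
g: a_k = 0, -3, 0, 1, 0, -3/5, 0, …
Sym-product of L_f,L_g gives L₀ (≤ ord 2).
Differentiate: ansatz ord ≤ ord L₀ ⇒ L.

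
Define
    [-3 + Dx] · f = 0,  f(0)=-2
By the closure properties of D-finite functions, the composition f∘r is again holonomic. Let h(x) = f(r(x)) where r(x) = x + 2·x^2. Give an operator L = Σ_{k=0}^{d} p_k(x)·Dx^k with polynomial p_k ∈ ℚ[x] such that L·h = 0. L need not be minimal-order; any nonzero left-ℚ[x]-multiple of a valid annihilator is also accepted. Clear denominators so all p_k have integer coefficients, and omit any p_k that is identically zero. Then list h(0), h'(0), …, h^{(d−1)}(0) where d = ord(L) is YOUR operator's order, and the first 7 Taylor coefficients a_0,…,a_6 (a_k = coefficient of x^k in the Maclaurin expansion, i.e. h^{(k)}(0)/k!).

f: a_k = -2, -6, -9, -9, -27/4, -81/20, -81/40, …
L₀ from L_f via x↦r, Dx↦r'^{-1}Dx.
L = (-3 - 12·x) + Dx  (order 1).
h: a_k = -2, -6, -21, -45, -387/4, -3321/20, -11061/40, …
ICs: h(0) = -2.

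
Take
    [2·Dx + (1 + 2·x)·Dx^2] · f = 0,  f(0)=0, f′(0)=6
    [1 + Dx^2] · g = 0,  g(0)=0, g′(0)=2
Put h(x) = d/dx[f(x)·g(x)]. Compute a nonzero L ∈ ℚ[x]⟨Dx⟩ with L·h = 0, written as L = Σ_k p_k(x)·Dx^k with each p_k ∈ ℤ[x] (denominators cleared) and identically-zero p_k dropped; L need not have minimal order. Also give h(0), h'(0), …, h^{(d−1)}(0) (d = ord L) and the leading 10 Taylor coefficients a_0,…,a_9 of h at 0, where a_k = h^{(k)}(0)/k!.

L = (-52 - 31·x - 87·x^2 - 96·x^3 - 8·x^4 + 48·x^5 + 16·x^6) + (-33 - 98·x - 80·x^2 + 80·x^4 + 32·x^5)·Dx + (-55 - 46·x - 110·x^2 - 96·x^3 + 32·x^4 + 96·x^5 + 32·x^6)·Dx^2 + (-33 - 98·x - 80·x^2 + 80·x^4 + 32·x^5)·Dx^3 + (-3 - 15·x - 23·x^2 + 40·x^4 + 48·x^5 + 16·x^6)·Dx^4  (order 4).
h: a_k = 0, 24, -36, 56, -110, 215, -4207/10, 86894/105, -228729/140, 48892709/15120, …
ICs: h(0) = 0, h′(0) = 24, h′′(0) = -72, h′′′(0) = 336.

f: a_k = 0, 6, -6, 8, -12, 96/5, -32, 384/7, -96, 512/3, …
g: a_k = 0, 2, 0, -1/3, 0, 1/60, 0, -1/2520, 0, 1/181440, …
Sym-product of L_f,L_g gives L₀ (≤ ord 4).
Differentiate: ansatz ord ≤ ord L₀ ⇒ L.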